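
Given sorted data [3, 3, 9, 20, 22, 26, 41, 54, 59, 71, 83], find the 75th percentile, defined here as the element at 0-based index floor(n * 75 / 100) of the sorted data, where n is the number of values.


The dataset has n = 11 elements.
Index = floor(11 * 75 / 100) = floor(825 / 100) = floor(8.25) = 8
Counting from index 0 in the sorted data, the element at index 8 is 59.
Final answer: 59


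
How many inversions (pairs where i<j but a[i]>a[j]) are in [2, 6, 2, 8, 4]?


For each element, count the later elements that are smaller than it:
  2 (index 0): smaller elements after it = [] -> 0
  6 (index 1): smaller elements after it = [2, 4] -> 2
  2 (index 2): smaller elements after it = [] -> 0
  8 (index 3): smaller elements after it = [4] -> 1
Total inversions = 0 + 2 + 0 + 1 = 3
Final answer: 3


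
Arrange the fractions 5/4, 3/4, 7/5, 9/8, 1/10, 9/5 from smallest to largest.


Convert to decimal for comparison:
  5/4 = 1.25
  3/4 = 0.75
  7/5 = 1.4
  9/8 = 1.125
  1/10 = 0.1
  9/5 = 1.8
Decimals in increasing order: 0.1 < 0.75 < 1.125 < 1.25 < 1.4 < 1.8
Writing each back as its fraction gives the sorted order.
Final answer: 1/10, 3/4, 9/8, 5/4, 7/5, 9/5


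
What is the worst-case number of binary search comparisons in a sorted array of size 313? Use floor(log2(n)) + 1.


Binary search halves the search space each step.
Maximum comparisons = floor(log2(313)) + 1
log2(313) = 8.29
floor(log2(313)) = 8, so 8 + 1 = 9
Final answer: 9


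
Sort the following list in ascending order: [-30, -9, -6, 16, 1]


Original list: [-30, -9, -6, 16, 1]
Repeatedly take the smallest remaining element:
  Remaining [-30, -9, -6, 16, 1] -> smallest is -30
  Remaining [-9, -6, 16, 1] -> smallest is -9
  Remaining [-6, 16, 1] -> smallest is -6
  Remaining [16, 1] -> smallest is 1
  Remaining [16] -> smallest is 16
Collecting the picks in order gives the sorted list.
Final answer: [-30, -9, -6, 1, 16]


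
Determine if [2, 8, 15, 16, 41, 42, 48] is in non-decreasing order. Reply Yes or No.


Check consecutive pairs:
  2 <= 8? True
  8 <= 15? True
  15 <= 16? True
  16 <= 41? True
  41 <= 42? True
  42 <= 48? True
Every consecutive pair is in order, so the list is non-decreasing.
Final answer: Yes


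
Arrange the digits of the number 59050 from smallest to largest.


The number 59050 has digits: 5, 9, 0, 5, 0
Sorted: 0, 0, 5, 5, 9
Joining the sorted digits gives the result.
Final answer: 00559


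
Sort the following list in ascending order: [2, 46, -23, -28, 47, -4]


Original list: [2, 46, -23, -28, 47, -4]
Repeatedly take the smallest remaining element:
  Remaining [2, 46, -23, -28, 47, -4] -> smallest is -28
  Remaining [2, 46, -23, 47, -4] -> smallest is -23
  Remaining [2, 46, 47, -4] -> smallest is -4
  Remaining [2, 46, 47] -> smallest is 2
  Remaining [46, 47] -> smallest is 46
  Remaining [47] -> smallest is 47
Collecting the picks in order gives the sorted list.
Final answer: [-28, -23, -4, 2, 46, 47]


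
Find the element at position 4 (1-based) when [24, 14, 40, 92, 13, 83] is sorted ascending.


Sort ascending: [13, 14, 24, 40, 83, 92]
The 4th element (1-indexed) is at index 3.
Value = 40
Final answer: 40


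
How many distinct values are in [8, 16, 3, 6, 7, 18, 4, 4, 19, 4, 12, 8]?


List all unique values:
Distinct values: [3, 4, 6, 7, 8, 12, 16, 18, 19]
Count = 9
Final answer: 9


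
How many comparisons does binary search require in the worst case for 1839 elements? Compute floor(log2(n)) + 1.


Binary search halves the search space each step.
Maximum comparisons = floor(log2(1839)) + 1
log2(1839) = 10.8447
floor(log2(1839)) = 10, so 10 + 1 = 11
Final answer: 11


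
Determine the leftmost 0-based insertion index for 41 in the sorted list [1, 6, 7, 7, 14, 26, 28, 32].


List is sorted: [1, 6, 7, 7, 14, 26, 28, 32]
We need the leftmost position where 41 can be inserted, i.e. the first index whose element is >= 41 (or the end of the list if none is).
Binary search with low=0, high=8 (0-based indices):
  low=0, high=8, mid=4: a[4]=14 < 41, so low = 5
  low=5, high=8, mid=6: a[6]=28 < 41, so low = 7
  low=7, high=8, mid=7: a[7]=32 < 41, so low = 8
Now low = high = 8, so the insertion index is 8.
Final answer: 8


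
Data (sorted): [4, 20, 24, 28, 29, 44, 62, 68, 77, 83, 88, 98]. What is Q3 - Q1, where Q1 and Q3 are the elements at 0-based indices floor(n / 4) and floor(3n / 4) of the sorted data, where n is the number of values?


The data has n = 12 elements.
Q1 index = floor(12 / 4) = floor(3) = 3; Q3 index = floor(3 * 12 / 4) = floor(9) = 9
Q1 = element at index 3 = 28
Q3 = element at index 9 = 83
IQR = 83 - 28 = 55
Final answer: 55


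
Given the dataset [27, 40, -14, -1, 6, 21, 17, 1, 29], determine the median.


First, sort the list: [-14, -1, 1, 6, 17, 21, 27, 29, 40]
The list has 9 elements (odd count).
The middle index is 4 (0-based), and the element there is 17.
Final answer: 17


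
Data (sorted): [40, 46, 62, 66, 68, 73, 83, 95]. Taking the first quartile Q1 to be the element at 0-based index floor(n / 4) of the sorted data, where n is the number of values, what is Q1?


The list has n = 8 elements.
Q1 index = floor(8 / 4) = floor(2) = 2
Counting from index 0 in the sorted data, the element at index 2 is 62.
Final answer: 62


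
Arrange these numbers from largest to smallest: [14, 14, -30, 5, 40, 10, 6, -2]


Original list: [14, 14, -30, 5, 40, 10, 6, -2]
Repeatedly take the largest remaining element:
  Remaining [14, 14, -30, 5, 40, 10, 6, -2] -> largest is 40
  Remaining [14, 14, -30, 5, 10, 6, -2] -> largest is 14
  Remaining [14, -30, 5, 10, 6, -2] -> largest is 14
  Remaining [-30, 5, 10, 6, -2] -> largest is 10
  Remaining [-30, 5, 6, -2] -> largest is 6
  Remaining [-30, 5, -2] -> largest is 5
  Remaining [-30, -2] -> largest is -2
  Remaining [-30] -> largest is -30
Collecting the picks in order gives the descending list.
Final answer: [40, 14, 14, 10, 6, 5, -2, -30]


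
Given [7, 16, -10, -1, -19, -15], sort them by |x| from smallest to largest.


Compute absolute values:
  |7| = 7
  |16| = 16
  |-10| = 10
  |-1| = 1
  |-19| = 19
  |-15| = 15
Absolute values in increasing order: 1 < 7 < 10 < 15 < 16 < 19
Listing the original numbers in that order gives the answer.
Final answer: [-1, 7, -10, -15, 16, -19]


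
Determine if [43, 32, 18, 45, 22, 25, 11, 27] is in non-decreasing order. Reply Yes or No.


Check consecutive pairs:
  43 <= 32? False
  32 <= 18? False
  18 <= 45? True
  45 <= 22? False
  22 <= 25? True
  25 <= 11? False
  11 <= 27? True
4 consecutive pair(s) are out of order, so the list is not sorted.
Final answer: No


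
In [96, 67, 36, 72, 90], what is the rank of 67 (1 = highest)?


Sort descending: [96, 90, 72, 67, 36]
Find 67 in the sorted list.
67 is at position 4.
Final answer: 4


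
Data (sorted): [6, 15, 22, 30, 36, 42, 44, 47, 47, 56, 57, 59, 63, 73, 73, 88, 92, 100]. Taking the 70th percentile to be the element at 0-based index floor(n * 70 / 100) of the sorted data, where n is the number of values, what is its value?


The dataset has n = 18 elements.
Index = floor(18 * 70 / 100) = floor(1260 / 100) = floor(12.6) = 12
Counting from index 0 in the sorted data, the element at index 12 is 63.
Final answer: 63


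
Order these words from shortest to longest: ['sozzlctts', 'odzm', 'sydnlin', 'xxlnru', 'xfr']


Compute lengths:
  'sozzlctts' has length 9
  'odzm' has length 4
  'sydnlin' has length 7
  'xxlnru' has length 6
  'xfr' has length 3
Lengths in increasing order: 3 < 4 < 6 < 7 < 9
Listing the words in that order gives the answer.
Final answer: ['xfr', 'odzm', 'xxlnru', 'sydnlin', 'sozzlctts']


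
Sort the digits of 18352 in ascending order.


The number 18352 has digits: 1, 8, 3, 5, 2
Sorted: 1, 2, 3, 5, 8
Joining the sorted digits gives the result.
Final answer: 12358


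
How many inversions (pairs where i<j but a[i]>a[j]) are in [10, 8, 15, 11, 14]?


For each element, count the later elements that are smaller than it:
  10 (index 0): smaller elements after it = [8] -> 1
  8 (index 1): smaller elements after it = [] -> 0
  15 (index 2): smaller elements after it = [11, 14] -> 2
  11 (index 3): smaller elements after it = [] -> 0
Total inversions = 1 + 0 + 2 + 0 = 3
Final answer: 3


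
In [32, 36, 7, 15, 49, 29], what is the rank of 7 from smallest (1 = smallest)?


Sort ascending: [7, 15, 29, 32, 36, 49]
Find 7 in the sorted list.
7 is at position 1 (1-indexed).
Final answer: 1


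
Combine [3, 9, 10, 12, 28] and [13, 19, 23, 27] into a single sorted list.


List A: [3, 9, 10, 12, 28]
List B: [13, 19, 23, 27]
Repeatedly compare the front elements and take the smaller:
  3 vs 13 -> take 3
  9 vs 13 -> take 9
  10 vs 13 -> take 10
  12 vs 13 -> take 12
  28 vs 13 -> take 13
  28 vs 19 -> take 19
  28 vs 23 -> take 23
  28 vs 27 -> take 27
  B is exhausted; append the rest of A: [28]
Final answer: [3, 9, 10, 12, 13, 19, 23, 27, 28]


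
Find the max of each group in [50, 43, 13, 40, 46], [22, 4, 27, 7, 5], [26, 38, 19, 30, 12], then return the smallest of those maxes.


Find max of each group:
  Group 1: [50, 43, 13, 40, 46] -> max = 50
  Group 2: [22, 4, 27, 7, 5] -> max = 27
  Group 3: [26, 38, 19, 30, 12] -> max = 38
Maxes: [50, 27, 38]
Minimum of maxes = 27
Final answer: 27


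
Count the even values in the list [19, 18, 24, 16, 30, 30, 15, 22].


Check each element:
  19 is odd
  18 is even
  24 is even
  16 is even
  30 is even
  30 is even
  15 is odd
  22 is even
Evens: [18, 24, 16, 30, 30, 22]
Count of evens = 6
Final answer: 6


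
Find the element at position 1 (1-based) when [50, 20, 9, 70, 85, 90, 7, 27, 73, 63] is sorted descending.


Sort descending: [90, 85, 73, 70, 63, 50, 27, 20, 9, 7]
The 1st element (1-indexed) is at index 0.
Value = 90
Final answer: 90


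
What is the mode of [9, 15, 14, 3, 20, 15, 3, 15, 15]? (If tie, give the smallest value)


Count the frequency of each value:
  3 appears 2 time(s)
  9 appears 1 time(s)
  14 appears 1 time(s)
  15 appears 4 time(s)
  20 appears 1 time(s)
Maximum frequency is 4.
Only 15 reaches that frequency, so it is the mode.
Final answer: 15


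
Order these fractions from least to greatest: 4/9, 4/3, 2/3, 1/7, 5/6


Convert to decimal for comparison:
  4/9 = 0.4444
  4/3 = 1.3333
  2/3 = 0.6667
  1/7 = 0.1429
  5/6 = 0.8333
Decimals in increasing order: 0.1429 < 0.4444 < 0.6667 < 0.8333 < 1.3333
Writing each back as its fraction gives the sorted order.
Final answer: 1/7, 4/9, 2/3, 5/6, 4/3


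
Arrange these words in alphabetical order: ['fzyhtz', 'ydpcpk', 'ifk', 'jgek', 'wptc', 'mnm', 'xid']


Compare strings character by character (the first differing letter decides):
  'fzyhtz' < 'ifk' since 'f' < 'i' at position 1
  'ifk' < 'jgek' since 'i' < 'j' at position 1
  'jgek' < 'mnm' since 'j' < 'm' at position 1
  'mnm' < 'wptc' since 'm' < 'w' at position 1
  'wptc' < 'xid' since 'w' < 'x' at position 1
  'xid' < 'ydpcpk' since 'x' < 'y' at position 1
Chaining these comparisons gives the alphabetical order.
Final answer: ['fzyhtz', 'ifk', 'jgek', 'mnm', 'wptc', 'xid', 'ydpcpk']


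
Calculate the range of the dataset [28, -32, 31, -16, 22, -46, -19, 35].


Maximum value: 35
Minimum value: -46
Range = 35 - (-46) = 81
Final answer: 81


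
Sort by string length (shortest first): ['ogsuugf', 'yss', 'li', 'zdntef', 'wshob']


Compute lengths:
  'ogsuugf' has length 7
  'yss' has length 3
  'li' has length 2
  'zdntef' has length 6
  'wshob' has length 5
Lengths in increasing order: 2 < 3 < 5 < 6 < 7
Listing the words in that order gives the answer.
Final answer: ['li', 'yss', 'wshob', 'zdntef', 'ogsuugf']


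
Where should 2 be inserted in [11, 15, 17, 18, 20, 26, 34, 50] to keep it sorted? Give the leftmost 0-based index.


List is sorted: [11, 15, 17, 18, 20, 26, 34, 50]
We need the leftmost position where 2 can be inserted, i.e. the first index whose element is >= 2 (or the end of the list if none is).
Binary search with low=0, high=8 (0-based indices):
  low=0, high=8, mid=4: a[4]=20 >= 2, so high = 4
  low=0, high=4, mid=2: a[2]=17 >= 2, so high = 2
  low=0, high=2, mid=1: a[1]=15 >= 2, so high = 1
  low=0, high=1, mid=0: a[0]=11 >= 2, so high = 0
Now low = high = 0, so the insertion index is 0.
Final answer: 0


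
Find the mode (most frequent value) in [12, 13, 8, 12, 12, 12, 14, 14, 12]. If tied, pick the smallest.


Count the frequency of each value:
  8 appears 1 time(s)
  12 appears 5 time(s)
  13 appears 1 time(s)
  14 appears 2 time(s)
Maximum frequency is 5.
Only 12 reaches that frequency, so it is the mode.
Final answer: 12


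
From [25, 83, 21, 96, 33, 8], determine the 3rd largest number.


Sort descending: [96, 83, 33, 25, 21, 8]
The 3rd element (1-indexed) is at index 2.
Value = 33
Final answer: 33


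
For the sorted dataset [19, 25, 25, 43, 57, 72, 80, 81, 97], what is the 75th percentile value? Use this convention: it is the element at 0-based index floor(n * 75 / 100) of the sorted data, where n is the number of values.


The dataset has n = 9 elements.
Index = floor(9 * 75 / 100) = floor(675 / 100) = floor(6.75) = 6
Counting from index 0 in the sorted data, the element at index 6 is 80.
Final answer: 80


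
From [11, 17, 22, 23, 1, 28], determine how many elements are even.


Check each element:
  11 is odd
  17 is odd
  22 is even
  23 is odd
  1 is odd
  28 is even
Evens: [22, 28]
Count of evens = 2
Final answer: 2


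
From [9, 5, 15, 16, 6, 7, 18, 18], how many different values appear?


List all unique values:
Distinct values: [5, 6, 7, 9, 15, 16, 18]
Count = 7
Final answer: 7


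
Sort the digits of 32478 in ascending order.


The number 32478 has digits: 3, 2, 4, 7, 8
Sorted: 2, 3, 4, 7, 8
Joining the sorted digits gives the result.
Final answer: 23478


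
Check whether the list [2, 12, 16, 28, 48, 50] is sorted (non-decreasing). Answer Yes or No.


Check consecutive pairs:
  2 <= 12? True
  12 <= 16? True
  16 <= 28? True
  28 <= 48? True
  48 <= 50? True
Every consecutive pair is in order, so the list is non-decreasing.
Final answer: Yes


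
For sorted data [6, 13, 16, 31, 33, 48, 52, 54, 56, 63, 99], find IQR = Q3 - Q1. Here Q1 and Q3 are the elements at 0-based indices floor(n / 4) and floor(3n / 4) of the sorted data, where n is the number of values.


The data has n = 11 elements.
Q1 index = floor(11 / 4) = floor(2.75) = 2; Q3 index = floor(3 * 11 / 4) = floor(8.25) = 8
Q1 = element at index 2 = 16
Q3 = element at index 8 = 56
IQR = 56 - 16 = 40
Final answer: 40


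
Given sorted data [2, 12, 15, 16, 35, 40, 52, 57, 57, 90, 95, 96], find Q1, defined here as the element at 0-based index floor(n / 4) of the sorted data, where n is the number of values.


The list has n = 12 elements.
Q1 index = floor(12 / 4) = floor(3) = 3
Counting from index 0 in the sorted data, the element at index 3 is 16.
Final answer: 16


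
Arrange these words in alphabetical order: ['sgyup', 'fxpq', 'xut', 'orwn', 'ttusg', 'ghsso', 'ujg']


Compare strings character by character (the first differing letter decides):
  'fxpq' < 'ghsso' since 'f' < 'g' at position 1
  'ghsso' < 'orwn' since 'g' < 'o' at position 1
  'orwn' < 'sgyup' since 'o' < 's' at position 1
  'sgyup' < 'ttusg' since 's' < 't' at position 1
  'ttusg' < 'ujg' since 't' < 'u' at position 1
  'ujg' < 'xut' since 'u' < 'x' at position 1
Chaining these comparisons gives the alphabetical order.
Final answer: ['fxpq', 'ghsso', 'orwn', 'sgyup', 'ttusg', 'ujg', 'xut']


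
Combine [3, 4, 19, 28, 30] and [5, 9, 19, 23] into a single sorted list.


List A: [3, 4, 19, 28, 30]
List B: [5, 9, 19, 23]
Repeatedly compare the front elements and take the smaller:
  3 vs 5 -> take 3
  4 vs 5 -> take 4
  19 vs 5 -> take 5
  19 vs 9 -> take 9
  19 vs 19 -> take 19
  28 vs 19 -> take 19
  28 vs 23 -> take 23
  B is exhausted; append the rest of A: [28, 30]
Final answer: [3, 4, 5, 9, 19, 19, 23, 28, 30]


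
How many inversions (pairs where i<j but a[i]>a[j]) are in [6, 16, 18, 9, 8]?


For each element, count the later elements that are smaller than it:
  6 (index 0): smaller elements after it = [] -> 0
  16 (index 1): smaller elements after it = [9, 8] -> 2
  18 (index 2): smaller elements after it = [9, 8] -> 2
  9 (index 3): smaller elements after it = [8] -> 1
Total inversions = 0 + 2 + 2 + 1 = 5
Final answer: 5


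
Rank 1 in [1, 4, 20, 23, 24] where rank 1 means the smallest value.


Sort ascending: [1, 4, 20, 23, 24]
Find 1 in the sorted list.
1 is at position 1 (1-indexed).
Final answer: 1


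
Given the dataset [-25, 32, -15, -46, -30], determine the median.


First, sort the list: [-46, -30, -25, -15, 32]
The list has 5 elements (odd count).
The middle index is 2 (0-based), and the element there is -25.
Final answer: -25


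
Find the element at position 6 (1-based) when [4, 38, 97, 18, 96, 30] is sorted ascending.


Sort ascending: [4, 18, 30, 38, 96, 97]
The 6th element (1-indexed) is at index 5.
Value = 97
Final answer: 97


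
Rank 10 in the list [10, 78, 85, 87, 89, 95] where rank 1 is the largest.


Sort descending: [95, 89, 87, 85, 78, 10]
Find 10 in the sorted list.
10 is at position 6.
Final answer: 6


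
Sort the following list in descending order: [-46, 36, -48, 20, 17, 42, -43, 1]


Original list: [-46, 36, -48, 20, 17, 42, -43, 1]
Repeatedly take the largest remaining element:
  Remaining [-46, 36, -48, 20, 17, 42, -43, 1] -> largest is 42
  Remaining [-46, 36, -48, 20, 17, -43, 1] -> largest is 36
  Remaining [-46, -48, 20, 17, -43, 1] -> largest is 20
  Remaining [-46, -48, 17, -43, 1] -> largest is 17
  Remaining [-46, -48, -43, 1] -> largest is 1
  Remaining [-46, -48, -43] -> largest is -43
  Remaining [-46, -48] -> largest is -46
  Remaining [-48] -> largest is -48
Collecting the picks in order gives the descending list.
Final answer: [42, 36, 20, 17, 1, -43, -46, -48]


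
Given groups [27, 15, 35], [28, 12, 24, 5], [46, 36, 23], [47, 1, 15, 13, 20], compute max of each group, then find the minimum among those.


Find max of each group:
  Group 1: [27, 15, 35] -> max = 35
  Group 2: [28, 12, 24, 5] -> max = 28
  Group 3: [46, 36, 23] -> max = 46
  Group 4: [47, 1, 15, 13, 20] -> max = 47
Maxes: [35, 28, 46, 47]
Minimum of maxes = 28
Final answer: 28


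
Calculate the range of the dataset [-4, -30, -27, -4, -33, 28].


Maximum value: 28
Minimum value: -33
Range = 28 - (-33) = 61
Final answer: 61


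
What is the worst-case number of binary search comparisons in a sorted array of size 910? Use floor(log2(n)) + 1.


Binary search halves the search space each step.
Maximum comparisons = floor(log2(910)) + 1
log2(910) = 9.8297
floor(log2(910)) = 9, so 9 + 1 = 10
Final answer: 10


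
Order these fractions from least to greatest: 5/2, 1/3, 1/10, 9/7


Convert to decimal for comparison:
  5/2 = 2.5
  1/3 = 0.3333
  1/10 = 0.1
  9/7 = 1.2857
Decimals in increasing order: 0.1 < 0.3333 < 1.2857 < 2.5
Writing each back as its fraction gives the sorted order.
Final answer: 1/10, 1/3, 9/7, 5/2


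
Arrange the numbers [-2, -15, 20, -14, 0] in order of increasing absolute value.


Compute absolute values:
  |-2| = 2
  |-15| = 15
  |20| = 20
  |-14| = 14
  |0| = 0
Absolute values in increasing order: 0 < 2 < 14 < 15 < 20
Listing the original numbers in that order gives the answer.
Final answer: [0, -2, -14, -15, 20]


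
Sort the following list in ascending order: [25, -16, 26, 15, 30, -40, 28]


Original list: [25, -16, 26, 15, 30, -40, 28]
Repeatedly take the smallest remaining element:
  Remaining [25, -16, 26, 15, 30, -40, 28] -> smallest is -40
  Remaining [25, -16, 26, 15, 30, 28] -> smallest is -16
  Remaining [25, 26, 15, 30, 28] -> smallest is 15
  Remaining [25, 26, 30, 28] -> smallest is 25
  Remaining [26, 30, 28] -> smallest is 26
  Remaining [30, 28] -> smallest is 28
  Remaining [30] -> smallest is 30
Collecting the picks in order gives the sorted list.
Final answer: [-40, -16, 15, 25, 26, 28, 30]


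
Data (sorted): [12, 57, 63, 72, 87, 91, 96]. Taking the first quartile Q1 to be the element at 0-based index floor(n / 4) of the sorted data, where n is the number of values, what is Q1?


The list has n = 7 elements.
Q1 index = floor(7 / 4) = floor(1.75) = 1
Counting from index 0 in the sorted data, the element at index 1 is 57.
Final answer: 57


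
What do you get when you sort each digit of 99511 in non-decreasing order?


The number 99511 has digits: 9, 9, 5, 1, 1
Sorted: 1, 1, 5, 9, 9
Joining the sorted digits gives the result.
Final answer: 11599


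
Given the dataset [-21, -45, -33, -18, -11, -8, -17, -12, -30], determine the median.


First, sort the list: [-45, -33, -30, -21, -18, -17, -12, -11, -8]
The list has 9 elements (odd count).
The middle index is 4 (0-based), and the element there is -18.
Final answer: -18


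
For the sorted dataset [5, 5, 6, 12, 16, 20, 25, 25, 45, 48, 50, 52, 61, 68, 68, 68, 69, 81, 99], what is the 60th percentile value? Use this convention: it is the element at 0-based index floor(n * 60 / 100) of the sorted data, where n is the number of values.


The dataset has n = 19 elements.
Index = floor(19 * 60 / 100) = floor(1140 / 100) = floor(11.4) = 11
Counting from index 0 in the sorted data, the element at index 11 is 52.
Final answer: 52


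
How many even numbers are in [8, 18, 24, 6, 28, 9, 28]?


Check each element:
  8 is even
  18 is even
  24 is even
  6 is even
  28 is even
  9 is odd
  28 is even
Evens: [8, 18, 24, 6, 28, 28]
Count of evens = 6
Final answer: 6


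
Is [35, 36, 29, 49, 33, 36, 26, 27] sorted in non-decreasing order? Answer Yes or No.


Check consecutive pairs:
  35 <= 36? True
  36 <= 29? False
  29 <= 49? True
  49 <= 33? False
  33 <= 36? True
  36 <= 26? False
  26 <= 27? True
3 consecutive pair(s) are out of order, so the list is not sorted.
Final answer: No


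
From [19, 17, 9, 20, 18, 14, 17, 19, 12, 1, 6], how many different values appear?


List all unique values:
Distinct values: [1, 6, 9, 12, 14, 17, 18, 19, 20]
Count = 9
Final answer: 9


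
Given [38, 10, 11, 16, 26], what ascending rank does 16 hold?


Sort ascending: [10, 11, 16, 26, 38]
Find 16 in the sorted list.
16 is at position 3 (1-indexed).
Final answer: 3


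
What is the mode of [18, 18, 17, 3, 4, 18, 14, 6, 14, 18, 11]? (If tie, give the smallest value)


Count the frequency of each value:
  3 appears 1 time(s)
  4 appears 1 time(s)
  6 appears 1 time(s)
  11 appears 1 time(s)
  14 appears 2 time(s)
  17 appears 1 time(s)
  18 appears 4 time(s)
Maximum frequency is 4.
Only 18 reaches that frequency, so it is the mode.
Final answer: 18


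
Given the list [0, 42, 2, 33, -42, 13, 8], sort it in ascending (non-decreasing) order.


Original list: [0, 42, 2, 33, -42, 13, 8]
Repeatedly take the smallest remaining element:
  Remaining [0, 42, 2, 33, -42, 13, 8] -> smallest is -42
  Remaining [0, 42, 2, 33, 13, 8] -> smallest is 0
  Remaining [42, 2, 33, 13, 8] -> smallest is 2
  Remaining [42, 33, 13, 8] -> smallest is 8
  Remaining [42, 33, 13] -> smallest is 13
  Remaining [42, 33] -> smallest is 33
  Remaining [42] -> smallest is 42
Collecting the picks in order gives the sorted list.
Final answer: [-42, 0, 2, 8, 13, 33, 42]


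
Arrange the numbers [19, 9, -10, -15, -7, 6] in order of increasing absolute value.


Compute absolute values:
  |19| = 19
  |9| = 9
  |-10| = 10
  |-15| = 15
  |-7| = 7
  |6| = 6
Absolute values in increasing order: 6 < 7 < 9 < 10 < 15 < 19
Listing the original numbers in that order gives the answer.
Final answer: [6, -7, 9, -10, -15, 19]


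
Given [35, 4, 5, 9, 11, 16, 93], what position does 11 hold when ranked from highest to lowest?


Sort descending: [93, 35, 16, 11, 9, 5, 4]
Find 11 in the sorted list.
11 is at position 4.
Final answer: 4


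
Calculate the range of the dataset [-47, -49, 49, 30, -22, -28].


Maximum value: 49
Minimum value: -49
Range = 49 - (-49) = 98
Final answer: 98


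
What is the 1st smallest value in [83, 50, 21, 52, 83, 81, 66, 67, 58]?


Sort ascending: [21, 50, 52, 58, 66, 67, 81, 83, 83]
The 1st element (1-indexed) is at index 0.
Value = 21
Final answer: 21


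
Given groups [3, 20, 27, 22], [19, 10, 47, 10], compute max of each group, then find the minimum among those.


Find max of each group:
  Group 1: [3, 20, 27, 22] -> max = 27
  Group 2: [19, 10, 47, 10] -> max = 47
Maxes: [27, 47]
Minimum of maxes = 27
Final answer: 27


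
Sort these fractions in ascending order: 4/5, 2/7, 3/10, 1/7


Convert to decimal for comparison:
  4/5 = 0.8
  2/7 = 0.2857
  3/10 = 0.3
  1/7 = 0.1429
Decimals in increasing order: 0.1429 < 0.2857 < 0.3 < 0.8
Writing each back as its fraction gives the sorted order.
Final answer: 1/7, 2/7, 3/10, 4/5


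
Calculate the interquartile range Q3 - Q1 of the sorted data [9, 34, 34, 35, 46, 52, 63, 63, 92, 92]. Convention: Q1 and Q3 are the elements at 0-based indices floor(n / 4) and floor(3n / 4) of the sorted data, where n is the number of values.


The data has n = 10 elements.
Q1 index = floor(10 / 4) = floor(2.5) = 2; Q3 index = floor(3 * 10 / 4) = floor(7.5) = 7
Q1 = element at index 2 = 34
Q3 = element at index 7 = 63
IQR = 63 - 34 = 29
Final answer: 29


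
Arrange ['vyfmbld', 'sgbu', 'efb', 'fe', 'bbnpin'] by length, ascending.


Compute lengths:
  'vyfmbld' has length 7
  'sgbu' has length 4
  'efb' has length 3
  'fe' has length 2
  'bbnpin' has length 6
Lengths in increasing order: 2 < 3 < 4 < 6 < 7
Listing the words in that order gives the answer.
Final answer: ['fe', 'efb', 'sgbu', 'bbnpin', 'vyfmbld']


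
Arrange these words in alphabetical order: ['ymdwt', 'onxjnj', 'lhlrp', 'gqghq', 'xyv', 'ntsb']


Compare strings character by character (the first differing letter decides):
  'gqghq' < 'lhlrp' since 'g' < 'l' at position 1
  'lhlrp' < 'ntsb' since 'l' < 'n' at position 1
  'ntsb' < 'onxjnj' since 'n' < 'o' at position 1
  'onxjnj' < 'xyv' since 'o' < 'x' at position 1
  'xyv' < 'ymdwt' since 'x' < 'y' at position 1
Chaining these comparisons gives the alphabetical order.
Final answer: ['gqghq', 'lhlrp', 'ntsb', 'onxjnj', 'xyv', 'ymdwt']


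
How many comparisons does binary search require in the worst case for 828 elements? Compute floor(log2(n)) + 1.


Binary search halves the search space each step.
Maximum comparisons = floor(log2(828)) + 1
log2(828) = 9.6935
floor(log2(828)) = 9, so 9 + 1 = 10
Final answer: 10


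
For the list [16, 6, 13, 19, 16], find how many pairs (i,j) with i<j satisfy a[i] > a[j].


For each element, count the later elements that are smaller than it:
  16 (index 0): smaller elements after it = [6, 13] -> 2
  6 (index 1): smaller elements after it = [] -> 0
  13 (index 2): smaller elements after it = [] -> 0
  19 (index 3): smaller elements after it = [16] -> 1
Total inversions = 2 + 0 + 0 + 1 = 3
Final answer: 3


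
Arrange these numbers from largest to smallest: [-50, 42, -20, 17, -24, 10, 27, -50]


Original list: [-50, 42, -20, 17, -24, 10, 27, -50]
Repeatedly take the largest remaining element:
  Remaining [-50, 42, -20, 17, -24, 10, 27, -50] -> largest is 42
  Remaining [-50, -20, 17, -24, 10, 27, -50] -> largest is 27
  Remaining [-50, -20, 17, -24, 10, -50] -> largest is 17
  Remaining [-50, -20, -24, 10, -50] -> largest is 10
  Remaining [-50, -20, -24, -50] -> largest is -20
  Remaining [-50, -24, -50] -> largest is -24
  Remaining [-50, -50] -> largest is -50
  Remaining [-50] -> largest is -50
Collecting the picks in order gives the descending list.
Final answer: [42, 27, 17, 10, -20, -24, -50, -50]


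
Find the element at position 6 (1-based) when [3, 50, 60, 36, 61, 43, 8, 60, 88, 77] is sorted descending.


Sort descending: [88, 77, 61, 60, 60, 50, 43, 36, 8, 3]
The 6th element (1-indexed) is at index 5.
Value = 50
Final answer: 50


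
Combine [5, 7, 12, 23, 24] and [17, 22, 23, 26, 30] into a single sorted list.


List A: [5, 7, 12, 23, 24]
List B: [17, 22, 23, 26, 30]
Repeatedly compare the front elements and take the smaller:
  5 vs 17 -> take 5
  7 vs 17 -> take 7
  12 vs 17 -> take 12
  23 vs 17 -> take 17
  23 vs 22 -> take 22
  23 vs 23 -> take 23
  24 vs 23 -> take 23
  24 vs 26 -> take 24
  A is exhausted; append the rest of B: [26, 30]
Final answer: [5, 7, 12, 17, 22, 23, 23, 24, 26, 30]


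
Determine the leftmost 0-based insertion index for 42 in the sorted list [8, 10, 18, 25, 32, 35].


List is sorted: [8, 10, 18, 25, 32, 35]
We need the leftmost position where 42 can be inserted, i.e. the first index whose element is >= 42 (or the end of the list if none is).
Binary search with low=0, high=6 (0-based indices):
  low=0, high=6, mid=3: a[3]=25 < 42, so low = 4
  low=4, high=6, mid=5: a[5]=35 < 42, so low = 6
Now low = high = 6, so the insertion index is 6.
Final answer: 6


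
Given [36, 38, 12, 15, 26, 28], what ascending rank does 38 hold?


Sort ascending: [12, 15, 26, 28, 36, 38]
Find 38 in the sorted list.
38 is at position 6 (1-indexed).
Final answer: 6


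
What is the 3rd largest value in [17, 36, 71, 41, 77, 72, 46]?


Sort descending: [77, 72, 71, 46, 41, 36, 17]
The 3rd element (1-indexed) is at index 2.
Value = 71
Final answer: 71


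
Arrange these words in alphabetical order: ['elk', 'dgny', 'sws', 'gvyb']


Compare strings character by character (the first differing letter decides):
  'dgny' < 'elk' since 'd' < 'e' at position 1
  'elk' < 'gvyb' since 'e' < 'g' at position 1
  'gvyb' < 'sws' since 'g' < 's' at position 1
Chaining these comparisons gives the alphabetical order.
Final answer: ['dgny', 'elk', 'gvyb', 'sws']


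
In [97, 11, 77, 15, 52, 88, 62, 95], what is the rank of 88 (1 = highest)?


Sort descending: [97, 95, 88, 77, 62, 52, 15, 11]
Find 88 in the sorted list.
88 is at position 3.
Final answer: 3


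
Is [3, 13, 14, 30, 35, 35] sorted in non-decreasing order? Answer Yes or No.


Check consecutive pairs:
  3 <= 13? True
  13 <= 14? True
  14 <= 30? True
  30 <= 35? True
  35 <= 35? True
Every consecutive pair is in order, so the list is non-decreasing.
Final answer: Yes


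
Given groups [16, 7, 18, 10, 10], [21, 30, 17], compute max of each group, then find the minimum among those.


Find max of each group:
  Group 1: [16, 7, 18, 10, 10] -> max = 18
  Group 2: [21, 30, 17] -> max = 30
Maxes: [18, 30]
Minimum of maxes = 18
Final answer: 18


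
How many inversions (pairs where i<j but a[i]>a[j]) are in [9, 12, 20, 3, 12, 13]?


For each element, count the later elements that are smaller than it:
  9 (index 0): smaller elements after it = [3] -> 1
  12 (index 1): smaller elements after it = [3] -> 1
  20 (index 2): smaller elements after it = [3, 12, 13] -> 3
  3 (index 3): smaller elements after it = [] -> 0
  12 (index 4): smaller elements after it = [] -> 0
Total inversions = 1 + 1 + 3 + 0 + 0 = 5
Final answer: 5


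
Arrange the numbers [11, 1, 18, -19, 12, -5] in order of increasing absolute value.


Compute absolute values:
  |11| = 11
  |1| = 1
  |18| = 18
  |-19| = 19
  |12| = 12
  |-5| = 5
Absolute values in increasing order: 1 < 5 < 11 < 12 < 18 < 19
Listing the original numbers in that order gives the answer.
Final answer: [1, -5, 11, 12, 18, -19]


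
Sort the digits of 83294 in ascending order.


The number 83294 has digits: 8, 3, 2, 9, 4
Sorted: 2, 3, 4, 8, 9
Joining the sorted digits gives the result.
Final answer: 23489


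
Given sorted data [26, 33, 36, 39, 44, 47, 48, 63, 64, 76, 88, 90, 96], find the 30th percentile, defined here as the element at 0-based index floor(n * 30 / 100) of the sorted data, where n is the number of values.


The dataset has n = 13 elements.
Index = floor(13 * 30 / 100) = floor(390 / 100) = floor(3.9) = 3
Counting from index 0 in the sorted data, the element at index 3 is 39.
Final answer: 39


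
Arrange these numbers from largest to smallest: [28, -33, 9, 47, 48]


Original list: [28, -33, 9, 47, 48]
Repeatedly take the largest remaining element:
  Remaining [28, -33, 9, 47, 48] -> largest is 48
  Remaining [28, -33, 9, 47] -> largest is 47
  Remaining [28, -33, 9] -> largest is 28
  Remaining [-33, 9] -> largest is 9
  Remaining [-33] -> largest is -33
Collecting the picks in order gives the descending list.
Final answer: [48, 47, 28, 9, -33]


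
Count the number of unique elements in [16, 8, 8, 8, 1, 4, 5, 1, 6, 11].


List all unique values:
Distinct values: [1, 4, 5, 6, 8, 11, 16]
Count = 7
Final answer: 7


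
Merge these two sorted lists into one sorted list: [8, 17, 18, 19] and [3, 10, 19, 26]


List A: [8, 17, 18, 19]
List B: [3, 10, 19, 26]
Repeatedly compare the front elements and take the smaller:
  8 vs 3 -> take 3
  8 vs 10 -> take 8
  17 vs 10 -> take 10
  17 vs 19 -> take 17
  18 vs 19 -> take 18
  19 vs 19 -> take 19
  A is exhausted; append the rest of B: [19, 26]
Final answer: [3, 8, 10, 17, 18, 19, 19, 26]


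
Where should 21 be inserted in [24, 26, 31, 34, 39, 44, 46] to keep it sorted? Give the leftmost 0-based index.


List is sorted: [24, 26, 31, 34, 39, 44, 46]
We need the leftmost position where 21 can be inserted, i.e. the first index whose element is >= 21 (or the end of the list if none is).
Binary search with low=0, high=7 (0-based indices):
  low=0, high=7, mid=3: a[3]=34 >= 21, so high = 3
  low=0, high=3, mid=1: a[1]=26 >= 21, so high = 1
  low=0, high=1, mid=0: a[0]=24 >= 21, so high = 0
Now low = high = 0, so the insertion index is 0.
Final answer: 0


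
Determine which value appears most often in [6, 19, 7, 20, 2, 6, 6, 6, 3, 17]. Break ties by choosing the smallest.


Count the frequency of each value:
  2 appears 1 time(s)
  3 appears 1 time(s)
  6 appears 4 time(s)
  7 appears 1 time(s)
  17 appears 1 time(s)
  19 appears 1 time(s)
  20 appears 1 time(s)
Maximum frequency is 4.
Only 6 reaches that frequency, so it is the mode.
Final answer: 6


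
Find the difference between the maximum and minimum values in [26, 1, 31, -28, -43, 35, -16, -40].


Maximum value: 35
Minimum value: -43
Range = 35 - (-43) = 78
Final answer: 78


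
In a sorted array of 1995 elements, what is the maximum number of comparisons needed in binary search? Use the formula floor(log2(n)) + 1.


Binary search halves the search space each step.
Maximum comparisons = floor(log2(1995)) + 1
log2(1995) = 10.9622
floor(log2(1995)) = 10, so 10 + 1 = 11
Final answer: 11


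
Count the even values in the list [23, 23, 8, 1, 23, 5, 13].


Check each element:
  23 is odd
  23 is odd
  8 is even
  1 is odd
  23 is odd
  5 is odd
  13 is odd
Evens: [8]
Count of evens = 1
Final answer: 1


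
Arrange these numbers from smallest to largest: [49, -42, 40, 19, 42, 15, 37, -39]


Original list: [49, -42, 40, 19, 42, 15, 37, -39]
Repeatedly take the smallest remaining element:
  Remaining [49, -42, 40, 19, 42, 15, 37, -39] -> smallest is -42
  Remaining [49, 40, 19, 42, 15, 37, -39] -> smallest is -39
  Remaining [49, 40, 19, 42, 15, 37] -> smallest is 15
  Remaining [49, 40, 19, 42, 37] -> smallest is 19
  Remaining [49, 40, 42, 37] -> smallest is 37
  Remaining [49, 40, 42] -> smallest is 40
  Remaining [49, 42] -> smallest is 42
  Remaining [49] -> smallest is 49
Collecting the picks in order gives the sorted list.
Final answer: [-42, -39, 15, 19, 37, 40, 42, 49]


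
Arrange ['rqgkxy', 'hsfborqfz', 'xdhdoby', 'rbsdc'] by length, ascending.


Compute lengths:
  'rqgkxy' has length 6
  'hsfborqfz' has length 9
  'xdhdoby' has length 7
  'rbsdc' has length 5
Lengths in increasing order: 5 < 6 < 7 < 9
Listing the words in that order gives the answer.
Final answer: ['rbsdc', 'rqgkxy', 'xdhdoby', 'hsfborqfz']


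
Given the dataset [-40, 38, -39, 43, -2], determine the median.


First, sort the list: [-40, -39, -2, 38, 43]
The list has 5 elements (odd count).
The middle index is 2 (0-based), and the element there is -2.
Final answer: -2


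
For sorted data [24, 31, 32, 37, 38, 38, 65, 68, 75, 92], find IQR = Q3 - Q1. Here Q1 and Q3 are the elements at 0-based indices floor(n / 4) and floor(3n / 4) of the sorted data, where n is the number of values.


The data has n = 10 elements.
Q1 index = floor(10 / 4) = floor(2.5) = 2; Q3 index = floor(3 * 10 / 4) = floor(7.5) = 7
Q1 = element at index 2 = 32
Q3 = element at index 7 = 68
IQR = 68 - 32 = 36
Final answer: 36


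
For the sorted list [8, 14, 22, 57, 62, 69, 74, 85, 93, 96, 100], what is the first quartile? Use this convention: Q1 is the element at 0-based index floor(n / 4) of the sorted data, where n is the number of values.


The list has n = 11 elements.
Q1 index = floor(11 / 4) = floor(2.75) = 2
Counting from index 0 in the sorted data, the element at index 2 is 22.
Final answer: 22


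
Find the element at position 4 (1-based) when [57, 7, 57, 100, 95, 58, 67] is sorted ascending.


Sort ascending: [7, 57, 57, 58, 67, 95, 100]
The 4th element (1-indexed) is at index 3.
Value = 58
Final answer: 58


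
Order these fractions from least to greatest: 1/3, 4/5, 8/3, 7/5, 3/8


Convert to decimal for comparison:
  1/3 = 0.3333
  4/5 = 0.8
  8/3 = 2.6667
  7/5 = 1.4
  3/8 = 0.375
Decimals in increasing order: 0.3333 < 0.375 < 0.8 < 1.4 < 2.6667
Writing each back as its fraction gives the sorted order.
Final answer: 1/3, 3/8, 4/5, 7/5, 8/3


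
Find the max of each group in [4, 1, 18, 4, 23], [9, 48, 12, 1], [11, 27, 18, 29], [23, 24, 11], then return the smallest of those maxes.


Find max of each group:
  Group 1: [4, 1, 18, 4, 23] -> max = 23
  Group 2: [9, 48, 12, 1] -> max = 48
  Group 3: [11, 27, 18, 29] -> max = 29
  Group 4: [23, 24, 11] -> max = 24
Maxes: [23, 48, 29, 24]
Minimum of maxes = 23
Final answer: 23


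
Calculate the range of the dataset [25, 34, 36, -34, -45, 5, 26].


Maximum value: 36
Minimum value: -45
Range = 36 - (-45) = 81
Final answer: 81


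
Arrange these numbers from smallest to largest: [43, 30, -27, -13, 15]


Original list: [43, 30, -27, -13, 15]
Repeatedly take the smallest remaining element:
  Remaining [43, 30, -27, -13, 15] -> smallest is -27
  Remaining [43, 30, -13, 15] -> smallest is -13
  Remaining [43, 30, 15] -> smallest is 15
  Remaining [43, 30] -> smallest is 30
  Remaining [43] -> smallest is 43
Collecting the picks in order gives the sorted list.
Final answer: [-27, -13, 15, 30, 43]


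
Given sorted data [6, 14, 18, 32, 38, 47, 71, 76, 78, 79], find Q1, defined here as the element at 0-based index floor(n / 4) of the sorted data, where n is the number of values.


The list has n = 10 elements.
Q1 index = floor(10 / 4) = floor(2.5) = 2
Counting from index 0 in the sorted data, the element at index 2 is 18.
Final answer: 18


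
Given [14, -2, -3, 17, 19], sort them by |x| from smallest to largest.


Compute absolute values:
  |14| = 14
  |-2| = 2
  |-3| = 3
  |17| = 17
  |19| = 19
Absolute values in increasing order: 2 < 3 < 14 < 17 < 19
Listing the original numbers in that order gives the answer.
Final answer: [-2, -3, 14, 17, 19]


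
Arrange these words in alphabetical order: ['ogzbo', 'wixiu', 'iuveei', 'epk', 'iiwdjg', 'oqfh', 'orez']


Compare strings character by character (the first differing letter decides):
  'epk' < 'iiwdjg' since 'e' < 'i' at position 1
  'iiwdjg' < 'iuveei' since 'i' < 'u' at position 2
  'iuveei' < 'ogzbo' since 'i' < 'o' at position 1
  'ogzbo' < 'oqfh' since 'g' < 'q' at position 2
  'oqfh' < 'orez' since 'q' < 'r' at position 2
  'orez' < 'wixiu' since 'o' < 'w' at position 1
Chaining these comparisons gives the alphabetical order.
Final answer: ['epk', 'iiwdjg', 'iuveei', 'ogzbo', 'oqfh', 'orez', 'wixiu']


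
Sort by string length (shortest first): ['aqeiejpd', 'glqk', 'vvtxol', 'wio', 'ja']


Compute lengths:
  'aqeiejpd' has length 8
  'glqk' has length 4
  'vvtxol' has length 6
  'wio' has length 3
  'ja' has length 2
Lengths in increasing order: 2 < 3 < 4 < 6 < 8
Listing the words in that order gives the answer.
Final answer: ['ja', 'wio', 'glqk', 'vvtxol', 'aqeiejpd']
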